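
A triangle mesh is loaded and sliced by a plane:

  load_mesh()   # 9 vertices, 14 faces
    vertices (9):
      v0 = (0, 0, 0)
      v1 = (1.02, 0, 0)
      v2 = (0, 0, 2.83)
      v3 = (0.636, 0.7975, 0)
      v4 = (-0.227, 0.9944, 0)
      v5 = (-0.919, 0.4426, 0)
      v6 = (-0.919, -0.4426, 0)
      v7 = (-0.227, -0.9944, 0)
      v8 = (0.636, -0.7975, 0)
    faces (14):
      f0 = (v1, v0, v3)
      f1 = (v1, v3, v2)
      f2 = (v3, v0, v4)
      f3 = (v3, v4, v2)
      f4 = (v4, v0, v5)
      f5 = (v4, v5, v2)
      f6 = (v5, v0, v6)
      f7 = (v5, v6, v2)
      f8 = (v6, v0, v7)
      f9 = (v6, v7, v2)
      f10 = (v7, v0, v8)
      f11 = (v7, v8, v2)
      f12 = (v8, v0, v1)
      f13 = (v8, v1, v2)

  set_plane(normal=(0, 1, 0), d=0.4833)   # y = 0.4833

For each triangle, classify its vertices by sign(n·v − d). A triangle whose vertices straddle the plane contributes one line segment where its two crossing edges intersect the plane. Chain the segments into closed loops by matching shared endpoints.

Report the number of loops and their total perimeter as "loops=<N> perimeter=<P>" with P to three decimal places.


Straddling triangles (6 of 14):
  (v1,v0,v3) [--+] → (0.385428, 0.4833, 0)–(0.787289, 0.4833, 0)  len=0.4019
  (v1,v3,v2) [-+-] → (0.787289, 0.4833, 0)–(0.385428, 0.4833, 1.11497)  len=1.1852
  (v3,v0,v4) [+-+] → (0.385428, 0.4833, 0)–(-0.110327, 0.4833, 0)  len=0.4958
  (v3,v4,v2) [++-] → (-0.110327, 0.4833, 1.45456)–(0.385428, 0.4833, 1.11497)  len=0.6009
  (v4,v0,v5) [+--] → (-0.110327, 0.4833, 0)–(-0.867959, 0.4833, 0)  len=0.7576
  (v4,v5,v2) [+--] → (-0.867959, 0.4833, 0)–(-0.110327, 0.4833, 1.45456)  len=1.6400

Chained into 1 loop(s):
  loop 1: 6 segments, perimeter = 5.0814
Total perimeter = 5.081

loops=1 perimeter=5.081


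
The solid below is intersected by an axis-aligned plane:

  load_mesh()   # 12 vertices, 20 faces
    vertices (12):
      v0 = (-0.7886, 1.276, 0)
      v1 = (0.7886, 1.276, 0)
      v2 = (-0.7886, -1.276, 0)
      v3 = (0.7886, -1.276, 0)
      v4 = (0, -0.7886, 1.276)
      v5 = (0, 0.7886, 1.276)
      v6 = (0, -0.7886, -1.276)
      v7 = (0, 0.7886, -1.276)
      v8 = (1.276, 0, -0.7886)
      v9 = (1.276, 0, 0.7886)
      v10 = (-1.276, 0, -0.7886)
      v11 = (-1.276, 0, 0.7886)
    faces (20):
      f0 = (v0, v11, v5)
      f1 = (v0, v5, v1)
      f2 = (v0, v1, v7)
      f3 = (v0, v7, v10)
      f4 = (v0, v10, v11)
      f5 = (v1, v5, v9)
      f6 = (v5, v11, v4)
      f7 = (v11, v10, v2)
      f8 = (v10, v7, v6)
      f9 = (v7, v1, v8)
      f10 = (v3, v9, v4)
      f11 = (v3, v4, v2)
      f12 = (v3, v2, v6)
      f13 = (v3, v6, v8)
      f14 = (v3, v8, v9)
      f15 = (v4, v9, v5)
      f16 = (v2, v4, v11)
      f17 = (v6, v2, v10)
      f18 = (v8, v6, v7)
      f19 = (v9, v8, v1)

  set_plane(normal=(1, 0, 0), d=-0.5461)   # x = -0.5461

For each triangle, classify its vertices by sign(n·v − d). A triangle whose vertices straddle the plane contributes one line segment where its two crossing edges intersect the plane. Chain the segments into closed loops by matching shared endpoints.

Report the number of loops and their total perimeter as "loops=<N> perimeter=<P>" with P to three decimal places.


Straddling triangles (10 of 20):
  (v0,v11,v5) [--+] → (-0.5461, 0.451097, 1.0674)–(-0.5461, 1.12612, 0.392379)  len=0.9546
  (v0,v5,v1) [-++] → (-0.5461, 1.12612, 0.392379)–(-0.5461, 1.276, 0)  len=0.4200
  (v0,v1,v7) [-++] → (-0.5461, 1.276, 0)–(-0.5461, 1.12612, -0.392379)  len=0.4200
  (v0,v7,v10) [-+-] → (-0.5461, 1.12612, -0.392379)–(-0.5461, 0.451097, -1.0674)  len=0.9546
  (v5,v11,v4) [+-+] → (-0.5461, 0.451097, 1.0674)–(-0.5461, -0.451097, 1.0674)  len=0.9022
  (v10,v7,v6) [-++] → (-0.5461, 0.451097, -1.0674)–(-0.5461, -0.451097, -1.0674)  len=0.9022
  (v3,v4,v2) [++-] → (-0.5461, -1.12612, 0.392379)–(-0.5461, -1.276, 0)  len=0.4200
  (v3,v2,v6) [+-+] → (-0.5461, -1.276, 0)–(-0.5461, -1.12612, -0.392379)  len=0.4200
  (v2,v4,v11) [-+-] → (-0.5461, -1.12612, 0.392379)–(-0.5461, -0.451097, 1.0674)  len=0.9546
  (v6,v2,v10) [+--] → (-0.5461, -1.12612, -0.392379)–(-0.5461, -0.451097, -1.0674)  len=0.9546

Chained into 1 loop(s):
  loop 1: 10 segments, perimeter = 7.3030
Total perimeter = 7.303

loops=1 perimeter=7.303


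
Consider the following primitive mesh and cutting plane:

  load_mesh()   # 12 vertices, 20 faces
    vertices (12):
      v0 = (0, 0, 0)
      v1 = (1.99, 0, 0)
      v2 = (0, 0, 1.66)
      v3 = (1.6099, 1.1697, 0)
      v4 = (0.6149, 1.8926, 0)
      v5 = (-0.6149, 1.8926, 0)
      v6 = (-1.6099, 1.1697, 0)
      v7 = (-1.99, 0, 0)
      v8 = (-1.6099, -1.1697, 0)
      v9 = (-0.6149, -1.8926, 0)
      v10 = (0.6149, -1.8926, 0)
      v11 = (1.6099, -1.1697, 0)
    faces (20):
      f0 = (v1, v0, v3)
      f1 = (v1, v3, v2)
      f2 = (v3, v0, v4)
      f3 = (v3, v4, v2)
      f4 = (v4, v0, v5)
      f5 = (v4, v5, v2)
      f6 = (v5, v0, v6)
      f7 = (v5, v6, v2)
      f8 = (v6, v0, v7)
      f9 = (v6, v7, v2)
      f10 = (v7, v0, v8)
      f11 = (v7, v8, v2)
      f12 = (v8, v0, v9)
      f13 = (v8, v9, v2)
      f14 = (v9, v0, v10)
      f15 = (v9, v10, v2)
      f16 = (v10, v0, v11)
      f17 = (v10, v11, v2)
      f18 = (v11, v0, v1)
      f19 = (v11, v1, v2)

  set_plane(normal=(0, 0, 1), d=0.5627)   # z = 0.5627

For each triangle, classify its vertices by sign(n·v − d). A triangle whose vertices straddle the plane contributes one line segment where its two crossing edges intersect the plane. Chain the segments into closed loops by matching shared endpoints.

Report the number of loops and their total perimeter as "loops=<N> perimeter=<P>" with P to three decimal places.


Straddling triangles (10 of 20):
  (v1,v3,v2) [--+] → (1.06418, 0.7732, 0.5627)–(1.31544, 0, 0.5627)  len=0.8130
  (v3,v4,v2) [--+] → (0.406464, 1.25105, 0.5627)–(1.06418, 0.7732, 0.5627)  len=0.8130
  (v4,v5,v2) [--+] → (-0.406464, 1.25105, 0.5627)–(0.406464, 1.25105, 0.5627)  len=0.8129
  (v5,v6,v2) [--+] → (-1.06418, 0.7732, 0.5627)–(-0.406464, 1.25105, 0.5627)  len=0.8130
  (v6,v7,v2) [--+] → (-1.31544, 0, 0.5627)–(-1.06418, 0.7732, 0.5627)  len=0.8130
  (v7,v8,v2) [--+] → (-1.06418, -0.7732, 0.5627)–(-1.31544, 0, 0.5627)  len=0.8130
  (v8,v9,v2) [--+] → (-0.406464, -1.25105, 0.5627)–(-1.06418, -0.7732, 0.5627)  len=0.8130
  (v9,v10,v2) [--+] → (0.406464, -1.25105, 0.5627)–(-0.406464, -1.25105, 0.5627)  len=0.8129
  (v10,v11,v2) [--+] → (1.06418, -0.7732, 0.5627)–(0.406464, -1.25105, 0.5627)  len=0.8130
  (v11,v1,v2) [--+] → (1.31544, 0, 0.5627)–(1.06418, -0.7732, 0.5627)  len=0.8130

Chained into 1 loop(s):
  loop 1: 10 segments, perimeter = 8.1298
Total perimeter = 8.130

loops=1 perimeter=8.130


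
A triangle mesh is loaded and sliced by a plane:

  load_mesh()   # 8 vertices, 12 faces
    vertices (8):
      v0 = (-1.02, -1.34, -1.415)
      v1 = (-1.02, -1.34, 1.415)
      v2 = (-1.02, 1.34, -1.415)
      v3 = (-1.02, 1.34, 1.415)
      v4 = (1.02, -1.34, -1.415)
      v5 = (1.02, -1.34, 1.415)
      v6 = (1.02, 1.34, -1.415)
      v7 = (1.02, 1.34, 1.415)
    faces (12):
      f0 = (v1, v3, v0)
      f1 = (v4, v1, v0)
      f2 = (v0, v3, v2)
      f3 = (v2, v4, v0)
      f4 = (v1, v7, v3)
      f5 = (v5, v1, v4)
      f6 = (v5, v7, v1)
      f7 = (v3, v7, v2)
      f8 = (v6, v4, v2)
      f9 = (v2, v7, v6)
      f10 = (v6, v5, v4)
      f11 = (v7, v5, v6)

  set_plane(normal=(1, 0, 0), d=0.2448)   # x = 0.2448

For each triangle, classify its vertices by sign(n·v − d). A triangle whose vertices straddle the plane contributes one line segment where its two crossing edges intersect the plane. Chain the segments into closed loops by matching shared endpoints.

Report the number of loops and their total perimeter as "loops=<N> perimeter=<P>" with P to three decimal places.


Straddling triangles (8 of 12):
  (v4,v1,v0) [+--] → (0.2448, -1.34, -0.3396)–(0.2448, -1.34, -1.415)  len=1.0754
  (v2,v4,v0) [-+-] → (0.2448, -0.3216, -1.415)–(0.2448, -1.34, -1.415)  len=1.0184
  (v1,v7,v3) [-+-] → (0.2448, 0.3216, 1.415)–(0.2448, 1.34, 1.415)  len=1.0184
  (v5,v1,v4) [+-+] → (0.2448, -1.34, 1.415)–(0.2448, -1.34, -0.3396)  len=1.7546
  (v5,v7,v1) [++-] → (0.2448, 0.3216, 1.415)–(0.2448, -1.34, 1.415)  len=1.6616
  (v3,v7,v2) [-+-] → (0.2448, 1.34, 1.415)–(0.2448, 1.34, 0.3396)  len=1.0754
  (v6,v4,v2) [++-] → (0.2448, -0.3216, -1.415)–(0.2448, 1.34, -1.415)  len=1.6616
  (v2,v7,v6) [-++] → (0.2448, 1.34, 0.3396)–(0.2448, 1.34, -1.415)  len=1.7546

Chained into 1 loop(s):
  loop 1: 8 segments, perimeter = 11.0200
Total perimeter = 11.020

loops=1 perimeter=11.020


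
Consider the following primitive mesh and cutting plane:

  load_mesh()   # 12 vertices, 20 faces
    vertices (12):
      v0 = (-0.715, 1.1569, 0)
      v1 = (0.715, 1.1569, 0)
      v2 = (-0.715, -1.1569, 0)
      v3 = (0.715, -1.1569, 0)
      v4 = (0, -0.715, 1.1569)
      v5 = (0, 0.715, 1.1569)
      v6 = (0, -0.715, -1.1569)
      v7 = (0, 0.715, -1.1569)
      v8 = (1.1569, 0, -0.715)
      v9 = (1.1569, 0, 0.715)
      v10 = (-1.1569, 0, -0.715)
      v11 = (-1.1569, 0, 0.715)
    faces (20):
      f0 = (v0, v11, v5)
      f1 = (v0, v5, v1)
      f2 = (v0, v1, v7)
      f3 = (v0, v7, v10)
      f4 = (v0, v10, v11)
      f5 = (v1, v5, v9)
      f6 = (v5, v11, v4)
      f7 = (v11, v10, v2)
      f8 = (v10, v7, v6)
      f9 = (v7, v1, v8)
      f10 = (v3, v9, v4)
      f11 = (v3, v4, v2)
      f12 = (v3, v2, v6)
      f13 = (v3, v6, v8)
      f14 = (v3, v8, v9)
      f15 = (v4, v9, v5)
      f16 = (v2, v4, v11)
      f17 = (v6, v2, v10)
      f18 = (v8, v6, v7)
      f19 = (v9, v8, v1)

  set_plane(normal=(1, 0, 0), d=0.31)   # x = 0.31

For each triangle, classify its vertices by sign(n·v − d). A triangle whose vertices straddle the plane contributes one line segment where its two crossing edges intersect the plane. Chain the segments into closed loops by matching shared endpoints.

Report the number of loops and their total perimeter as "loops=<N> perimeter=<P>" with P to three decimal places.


loops=1 perimeter=7.067

Straddling triangles (10 of 20):
  (v0,v5,v1) [--+] → (0.31, 0.906593, 0.655307)–(0.31, 1.1569, 0)  len=0.7015
  (v0,v1,v7) [-+-] → (0.31, 1.1569, 0)–(0.31, 0.906593, -0.655307)  len=0.7015
  (v1,v5,v9) [+-+] → (0.31, 0.906593, 0.655307)–(0.31, 0.52341, 1.03849)  len=0.5419
  (v7,v1,v8) [-++] → (0.31, 0.906593, -0.655307)–(0.31, 0.52341, -1.03849)  len=0.5419
  (v3,v9,v4) [++-] → (0.31, -0.52341, 1.03849)–(0.31, -0.906593, 0.655307)  len=0.5419
  (v3,v4,v2) [+--] → (0.31, -0.906593, 0.655307)–(0.31, -1.1569, 0)  len=0.7015
  (v3,v2,v6) [+--] → (0.31, -1.1569, 0)–(0.31, -0.906593, -0.655307)  len=0.7015
  (v3,v6,v8) [+-+] → (0.31, -0.906593, -0.655307)–(0.31, -0.52341, -1.03849)  len=0.5419
  (v4,v9,v5) [-+-] → (0.31, -0.52341, 1.03849)–(0.31, 0.52341, 1.03849)  len=1.0468
  (v8,v6,v7) [+--] → (0.31, -0.52341, -1.03849)–(0.31, 0.52341, -1.03849)  len=1.0468

Chained into 1 loop(s):
  loop 1: 10 segments, perimeter = 7.0672
Total perimeter = 7.067


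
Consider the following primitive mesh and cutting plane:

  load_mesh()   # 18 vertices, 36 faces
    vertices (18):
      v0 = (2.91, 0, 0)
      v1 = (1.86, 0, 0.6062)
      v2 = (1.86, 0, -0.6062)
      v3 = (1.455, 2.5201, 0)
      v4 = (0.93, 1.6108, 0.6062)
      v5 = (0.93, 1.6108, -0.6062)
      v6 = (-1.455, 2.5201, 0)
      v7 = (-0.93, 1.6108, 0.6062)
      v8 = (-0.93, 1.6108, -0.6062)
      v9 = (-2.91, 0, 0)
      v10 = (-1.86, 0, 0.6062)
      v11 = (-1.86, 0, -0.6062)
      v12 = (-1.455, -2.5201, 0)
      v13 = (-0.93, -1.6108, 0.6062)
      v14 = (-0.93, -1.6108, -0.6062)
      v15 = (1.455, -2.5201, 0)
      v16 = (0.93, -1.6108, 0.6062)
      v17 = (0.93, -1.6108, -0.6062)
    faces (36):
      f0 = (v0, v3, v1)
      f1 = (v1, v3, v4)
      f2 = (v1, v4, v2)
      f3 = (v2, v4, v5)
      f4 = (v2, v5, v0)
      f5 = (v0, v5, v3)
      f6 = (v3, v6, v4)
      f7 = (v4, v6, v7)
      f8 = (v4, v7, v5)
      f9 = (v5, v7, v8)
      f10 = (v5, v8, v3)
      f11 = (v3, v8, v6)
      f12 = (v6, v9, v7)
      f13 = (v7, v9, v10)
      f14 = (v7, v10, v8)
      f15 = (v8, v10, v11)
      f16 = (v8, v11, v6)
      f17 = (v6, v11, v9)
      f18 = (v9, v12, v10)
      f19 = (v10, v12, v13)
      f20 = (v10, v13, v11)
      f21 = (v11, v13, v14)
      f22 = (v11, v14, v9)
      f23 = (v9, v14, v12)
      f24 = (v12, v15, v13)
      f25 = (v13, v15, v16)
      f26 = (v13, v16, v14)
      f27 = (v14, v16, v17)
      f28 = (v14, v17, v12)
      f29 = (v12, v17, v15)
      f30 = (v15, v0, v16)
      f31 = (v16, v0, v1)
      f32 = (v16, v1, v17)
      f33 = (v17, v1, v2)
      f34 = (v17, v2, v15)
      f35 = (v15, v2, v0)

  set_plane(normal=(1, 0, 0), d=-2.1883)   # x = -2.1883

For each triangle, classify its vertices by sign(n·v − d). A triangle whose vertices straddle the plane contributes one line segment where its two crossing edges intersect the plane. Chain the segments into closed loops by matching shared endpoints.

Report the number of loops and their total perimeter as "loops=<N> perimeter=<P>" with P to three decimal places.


Straddling triangles (6 of 36):
  (v6,v9,v7) [+-+] → (-2.1883, 1.25, 0)–(-2.1883, 0.587128, 0.220957)  len=0.6987
  (v7,v9,v10) [+-+] → (-2.1883, 0.587128, 0.220957)–(-2.1883, 0, 0.416661)  len=0.6189
  (v6,v11,v9) [++-] → (-2.1883, 0, -0.416661)–(-2.1883, 1.25, 0)  len=1.3176
  (v9,v12,v10) [-++] → (-2.1883, -1.25, 0)–(-2.1883, 0, 0.416661)  len=1.3176
  (v11,v14,v9) [++-] → (-2.1883, -0.587128, -0.220957)–(-2.1883, 0, -0.416661)  len=0.6189
  (v9,v14,v12) [-++] → (-2.1883, -0.587128, -0.220957)–(-2.1883, -1.25, 0)  len=0.6987

Chained into 1 loop(s):
  loop 1: 6 segments, perimeter = 5.2705
Total perimeter = 5.270

loops=1 perimeter=5.270


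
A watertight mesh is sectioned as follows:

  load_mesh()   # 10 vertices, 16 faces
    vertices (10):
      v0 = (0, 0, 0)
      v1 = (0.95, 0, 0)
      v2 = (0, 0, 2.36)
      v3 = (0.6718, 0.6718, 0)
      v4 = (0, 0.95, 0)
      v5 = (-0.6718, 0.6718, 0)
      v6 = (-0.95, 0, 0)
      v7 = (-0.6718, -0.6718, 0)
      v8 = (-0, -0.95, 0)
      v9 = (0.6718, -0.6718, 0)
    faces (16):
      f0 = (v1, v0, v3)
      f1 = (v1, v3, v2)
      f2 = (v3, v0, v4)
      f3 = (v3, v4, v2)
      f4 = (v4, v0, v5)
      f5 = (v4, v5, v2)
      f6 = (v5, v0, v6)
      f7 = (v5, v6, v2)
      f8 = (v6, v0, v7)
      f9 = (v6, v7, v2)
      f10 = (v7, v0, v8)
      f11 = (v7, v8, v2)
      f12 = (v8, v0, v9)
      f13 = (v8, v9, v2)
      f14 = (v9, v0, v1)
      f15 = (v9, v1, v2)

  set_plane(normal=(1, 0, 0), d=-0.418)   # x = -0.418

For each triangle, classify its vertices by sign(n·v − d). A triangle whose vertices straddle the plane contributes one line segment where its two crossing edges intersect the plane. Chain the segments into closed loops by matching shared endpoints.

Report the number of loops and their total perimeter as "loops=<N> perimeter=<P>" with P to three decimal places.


loops=1 perimeter=4.675

Straddling triangles (8 of 16):
  (v4,v0,v5) [++-] → (-0.418, 0.418, 0)–(-0.418, 0.776901, 0)  len=0.3589
  (v4,v5,v2) [+-+] → (-0.418, 0.776901, 0)–(-0.418, 0.418, 0.891587)  len=0.9611
  (v5,v0,v6) [-+-] → (-0.418, 0.418, 0)–(-0.418, 0, 0)  len=0.4180
  (v5,v6,v2) [--+] → (-0.418, 0, 1.3216)–(-0.418, 0.418, 0.891587)  len=0.5997
  (v6,v0,v7) [-+-] → (-0.418, 0, 0)–(-0.418, -0.418, 0)  len=0.4180
  (v6,v7,v2) [--+] → (-0.418, -0.418, 0.891587)–(-0.418, 0, 1.3216)  len=0.5997
  (v7,v0,v8) [-++] → (-0.418, -0.418, 0)–(-0.418, -0.776901, 0)  len=0.3589
  (v7,v8,v2) [-++] → (-0.418, -0.776901, 0)–(-0.418, -0.418, 0.891587)  len=0.9611

Chained into 1 loop(s):
  loop 1: 8 segments, perimeter = 4.6754
Total perimeter = 4.675


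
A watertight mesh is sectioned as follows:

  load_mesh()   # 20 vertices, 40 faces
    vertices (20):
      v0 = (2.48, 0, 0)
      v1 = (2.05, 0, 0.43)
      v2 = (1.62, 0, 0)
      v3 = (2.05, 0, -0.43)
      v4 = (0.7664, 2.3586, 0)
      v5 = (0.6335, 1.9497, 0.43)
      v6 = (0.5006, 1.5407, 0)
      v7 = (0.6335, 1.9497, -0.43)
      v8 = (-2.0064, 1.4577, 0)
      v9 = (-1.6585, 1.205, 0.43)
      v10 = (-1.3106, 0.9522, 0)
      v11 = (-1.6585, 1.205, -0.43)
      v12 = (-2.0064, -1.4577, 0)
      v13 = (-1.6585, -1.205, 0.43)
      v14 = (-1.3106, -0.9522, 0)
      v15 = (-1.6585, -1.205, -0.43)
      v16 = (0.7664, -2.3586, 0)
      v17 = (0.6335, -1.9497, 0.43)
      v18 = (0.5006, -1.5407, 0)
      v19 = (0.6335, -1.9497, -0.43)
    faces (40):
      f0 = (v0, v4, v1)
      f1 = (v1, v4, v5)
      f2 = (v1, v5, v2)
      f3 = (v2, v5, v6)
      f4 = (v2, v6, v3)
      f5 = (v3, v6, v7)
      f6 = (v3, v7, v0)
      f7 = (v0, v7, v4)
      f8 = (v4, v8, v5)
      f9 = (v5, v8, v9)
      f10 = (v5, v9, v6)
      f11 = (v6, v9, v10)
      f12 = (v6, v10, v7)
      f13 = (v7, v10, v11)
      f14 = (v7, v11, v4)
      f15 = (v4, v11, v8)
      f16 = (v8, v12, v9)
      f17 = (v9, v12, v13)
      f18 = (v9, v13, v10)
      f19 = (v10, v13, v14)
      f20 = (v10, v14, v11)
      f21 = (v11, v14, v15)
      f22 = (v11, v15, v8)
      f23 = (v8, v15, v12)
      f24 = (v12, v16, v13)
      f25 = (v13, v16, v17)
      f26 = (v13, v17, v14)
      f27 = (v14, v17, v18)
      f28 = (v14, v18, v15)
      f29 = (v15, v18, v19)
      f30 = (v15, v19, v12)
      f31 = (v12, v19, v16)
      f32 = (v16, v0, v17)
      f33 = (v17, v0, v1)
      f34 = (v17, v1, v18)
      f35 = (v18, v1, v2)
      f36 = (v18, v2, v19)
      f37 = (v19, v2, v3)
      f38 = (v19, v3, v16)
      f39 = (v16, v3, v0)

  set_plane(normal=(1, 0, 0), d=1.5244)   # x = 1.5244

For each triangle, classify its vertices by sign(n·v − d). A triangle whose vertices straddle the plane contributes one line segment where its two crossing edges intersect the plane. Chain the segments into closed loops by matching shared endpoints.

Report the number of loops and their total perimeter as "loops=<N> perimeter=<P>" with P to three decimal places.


Straddling triangles (16 of 40):
  (v0,v4,v1) [+-+] → (1.5244, 1.31529, 0)–(1.5244, 0.965784, 0.253926)  len=0.4320
  (v1,v4,v5) [+--] → (1.5244, 0.965784, 0.253926)–(1.5244, 0.723447, 0.43)  len=0.2995
  (v1,v5,v2) [+-+] → (1.5244, 0.723447, 0.43)–(1.5244, 0.188942, 0.0416706)  len=0.6607
  (v2,v5,v6) [+--] → (1.5244, 0.188942, 0.0416706)–(1.5244, 0.13158, 0)  len=0.0709
  (v2,v6,v3) [+-+] → (1.5244, 0.13158, 0)–(1.5244, 0.522649, -0.284132)  len=0.4834
  (v3,v6,v7) [+--] → (1.5244, 0.522649, -0.284132)–(1.5244, 0.723447, -0.43)  len=0.2482
  (v3,v7,v0) [+-+] → (1.5244, 0.723447, -0.43)–(1.5244, 1.00901, -0.222533)  len=0.3530
  (v0,v7,v4) [+--] → (1.5244, 1.00901, -0.222533)–(1.5244, 1.31529, 0)  len=0.3786
  (v16,v0,v17) [-+-] → (1.5244, -1.31529, 0)–(1.5244, -1.00901, 0.222533)  len=0.3786
  (v17,v0,v1) [-++] → (1.5244, -1.00901, 0.222533)–(1.5244, -0.723447, 0.43)  len=0.3530
  (v17,v1,v18) [-+-] → (1.5244, -0.723447, 0.43)–(1.5244, -0.522649, 0.284132)  len=0.2482
  (v18,v1,v2) [-++] → (1.5244, -0.522649, 0.284132)–(1.5244, -0.13158, 0)  len=0.4834
  (v18,v2,v19) [-+-] → (1.5244, -0.13158, 0)–(1.5244, -0.188942, -0.0416706)  len=0.0709
  (v19,v2,v3) [-++] → (1.5244, -0.188942, -0.0416706)–(1.5244, -0.723447, -0.43)  len=0.6607
  (v19,v3,v16) [-+-] → (1.5244, -0.723447, -0.43)–(1.5244, -0.965784, -0.253926)  len=0.2995
  (v16,v3,v0) [-++] → (1.5244, -0.965784, -0.253926)–(1.5244, -1.31529, 0)  len=0.4320

Chained into 2 loop(s):
  loop 1: 8 segments, perimeter = 2.9263
  loop 2: 8 segments, perimeter = 2.9263
Total perimeter = 5.853

loops=2 perimeter=5.853


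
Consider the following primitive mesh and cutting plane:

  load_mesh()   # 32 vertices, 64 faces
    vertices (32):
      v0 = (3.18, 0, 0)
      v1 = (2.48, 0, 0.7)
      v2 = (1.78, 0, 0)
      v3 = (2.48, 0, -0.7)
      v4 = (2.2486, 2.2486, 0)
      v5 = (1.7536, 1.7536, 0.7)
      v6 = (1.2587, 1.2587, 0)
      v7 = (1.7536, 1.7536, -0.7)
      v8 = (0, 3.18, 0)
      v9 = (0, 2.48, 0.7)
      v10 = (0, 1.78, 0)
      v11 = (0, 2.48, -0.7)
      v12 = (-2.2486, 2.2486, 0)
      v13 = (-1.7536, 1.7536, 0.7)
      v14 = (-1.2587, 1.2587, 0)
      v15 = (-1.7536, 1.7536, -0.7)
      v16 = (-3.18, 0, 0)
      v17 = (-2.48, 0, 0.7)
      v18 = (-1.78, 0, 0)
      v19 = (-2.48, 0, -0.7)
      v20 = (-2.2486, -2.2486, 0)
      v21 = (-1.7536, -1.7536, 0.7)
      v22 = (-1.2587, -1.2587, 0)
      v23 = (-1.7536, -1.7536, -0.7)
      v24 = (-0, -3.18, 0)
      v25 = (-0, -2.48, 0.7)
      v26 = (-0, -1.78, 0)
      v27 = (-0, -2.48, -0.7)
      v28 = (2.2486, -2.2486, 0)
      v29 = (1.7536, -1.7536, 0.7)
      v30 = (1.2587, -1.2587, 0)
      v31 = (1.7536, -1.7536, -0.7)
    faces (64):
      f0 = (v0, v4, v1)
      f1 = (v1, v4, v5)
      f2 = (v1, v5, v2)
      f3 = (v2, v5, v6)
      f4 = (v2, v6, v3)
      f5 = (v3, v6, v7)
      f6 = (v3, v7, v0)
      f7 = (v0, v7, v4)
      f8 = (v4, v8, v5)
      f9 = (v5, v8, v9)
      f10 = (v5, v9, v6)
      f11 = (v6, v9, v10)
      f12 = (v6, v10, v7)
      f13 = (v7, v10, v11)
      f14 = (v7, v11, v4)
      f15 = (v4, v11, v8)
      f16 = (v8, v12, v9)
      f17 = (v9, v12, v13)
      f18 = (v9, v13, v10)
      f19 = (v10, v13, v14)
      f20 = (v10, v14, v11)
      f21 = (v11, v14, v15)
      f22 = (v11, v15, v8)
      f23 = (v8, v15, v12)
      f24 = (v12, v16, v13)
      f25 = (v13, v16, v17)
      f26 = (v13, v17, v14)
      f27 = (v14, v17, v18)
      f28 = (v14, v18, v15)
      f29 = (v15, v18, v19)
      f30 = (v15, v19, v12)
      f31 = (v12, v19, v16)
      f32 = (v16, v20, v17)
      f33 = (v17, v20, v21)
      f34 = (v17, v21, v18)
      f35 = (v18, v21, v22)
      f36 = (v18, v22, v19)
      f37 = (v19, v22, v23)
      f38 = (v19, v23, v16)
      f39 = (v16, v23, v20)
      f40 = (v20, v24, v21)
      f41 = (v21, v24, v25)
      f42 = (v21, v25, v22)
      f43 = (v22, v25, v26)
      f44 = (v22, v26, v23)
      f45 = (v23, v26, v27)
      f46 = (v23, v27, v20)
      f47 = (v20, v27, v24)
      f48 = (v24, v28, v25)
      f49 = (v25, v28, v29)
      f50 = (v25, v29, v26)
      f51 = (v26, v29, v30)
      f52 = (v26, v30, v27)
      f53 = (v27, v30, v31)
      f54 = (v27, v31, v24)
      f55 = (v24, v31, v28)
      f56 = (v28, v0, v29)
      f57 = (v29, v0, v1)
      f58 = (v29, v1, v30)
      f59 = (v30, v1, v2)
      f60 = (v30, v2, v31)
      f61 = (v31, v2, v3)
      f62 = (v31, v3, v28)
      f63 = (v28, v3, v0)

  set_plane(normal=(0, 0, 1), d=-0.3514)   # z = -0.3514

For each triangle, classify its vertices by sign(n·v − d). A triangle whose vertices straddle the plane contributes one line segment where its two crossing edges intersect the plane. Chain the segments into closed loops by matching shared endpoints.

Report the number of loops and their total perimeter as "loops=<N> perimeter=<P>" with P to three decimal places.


Straddling triangles (32 of 64):
  (v2,v6,v3) [++-] → (1.87179, 0.626833, -0.3514)–(2.1314, 0, -0.3514)  len=0.6785
  (v3,v6,v7) [-+-] → (1.87179, 0.626833, -0.3514)–(1.50714, 1.50714, -0.3514)  len=0.9528
  (v3,v7,v0) [--+] → (2.46395, 0.880307, -0.3514)–(2.8286, 0, -0.3514)  len=0.9528
  (v0,v7,v4) [+-+] → (2.46395, 0.880307, -0.3514)–(2.00011, 2.00011, -0.3514)  len=1.2121
  (v6,v10,v7) [++-] → (0.880307, 1.76675, -0.3514)–(1.50714, 1.50714, -0.3514)  len=0.6785
  (v7,v10,v11) [-+-] → (0.880307, 1.76675, -0.3514)–(0, 2.1314, -0.3514)  len=0.9528
  (v7,v11,v4) [--+] → (1.1198, 2.36476, -0.3514)–(2.00011, 2.00011, -0.3514)  len=0.9528
  (v4,v11,v8) [+-+] → (1.1198, 2.36476, -0.3514)–(0, 2.8286, -0.3514)  len=1.2121
  (v10,v14,v11) [++-] → (-0.626833, 1.87179, -0.3514)–(0, 2.1314, -0.3514)  len=0.6785
  (v11,v14,v15) [-+-] → (-0.626833, 1.87179, -0.3514)–(-1.50714, 1.50714, -0.3514)  len=0.9528
  (v11,v15,v8) [--+] → (-0.880307, 2.46395, -0.3514)–(0, 2.8286, -0.3514)  len=0.9528
  (v8,v15,v12) [+-+] → (-0.880307, 2.46395, -0.3514)–(-2.00011, 2.00011, -0.3514)  len=1.2121
  (v14,v18,v15) [++-] → (-1.76675, 0.880307, -0.3514)–(-1.50714, 1.50714, -0.3514)  len=0.6785
  (v15,v18,v19) [-+-] → (-1.76675, 0.880307, -0.3514)–(-2.1314, 0, -0.3514)  len=0.9528
  (v15,v19,v12) [--+] → (-2.36476, 1.1198, -0.3514)–(-2.00011, 2.00011, -0.3514)  len=0.9528
  (v12,v19,v16) [+-+] → (-2.36476, 1.1198, -0.3514)–(-2.8286, 0, -0.3514)  len=1.2121
  (v18,v22,v19) [++-] → (-1.87179, -0.626833, -0.3514)–(-2.1314, 0, -0.3514)  len=0.6785
  (v19,v22,v23) [-+-] → (-1.87179, -0.626833, -0.3514)–(-1.50714, -1.50714, -0.3514)  len=0.9528
  (v19,v23,v16) [--+] → (-2.46395, -0.880307, -0.3514)–(-2.8286, 0, -0.3514)  len=0.9528
  (v16,v23,v20) [+-+] → (-2.46395, -0.880307, -0.3514)–(-2.00011, -2.00011, -0.3514)  len=1.2121
  (v22,v26,v23) [++-] → (-0.880307, -1.76675, -0.3514)–(-1.50714, -1.50714, -0.3514)  len=0.6785
  (v23,v26,v27) [-+-] → (-0.880307, -1.76675, -0.3514)–(0, -2.1314, -0.3514)  len=0.9528
  (v23,v27,v20) [--+] → (-1.1198, -2.36476, -0.3514)–(-2.00011, -2.00011, -0.3514)  len=0.9528
  (v20,v27,v24) [+-+] → (-1.1198, -2.36476, -0.3514)–(0, -2.8286, -0.3514)  len=1.2121
  (v26,v30,v27) [++-] → (0.626833, -1.87179, -0.3514)–(0, -2.1314, -0.3514)  len=0.6785
  (v27,v30,v31) [-+-] → (0.626833, -1.87179, -0.3514)–(1.50714, -1.50714, -0.3514)  len=0.9528
  (v27,v31,v24) [--+] → (0.880307, -2.46395, -0.3514)–(0, -2.8286, -0.3514)  len=0.9528
  (v24,v31,v28) [+-+] → (0.880307, -2.46395, -0.3514)–(2.00011, -2.00011, -0.3514)  len=1.2121
  (v30,v2,v31) [++-] → (1.76675, -0.880307, -0.3514)–(1.50714, -1.50714, -0.3514)  len=0.6785
  (v31,v2,v3) [-+-] → (1.76675, -0.880307, -0.3514)–(2.1314, 0, -0.3514)  len=0.9528
  (v31,v3,v28) [--+] → (2.36476, -1.1198, -0.3514)–(2.00011, -2.00011, -0.3514)  len=0.9528
  (v28,v3,v0) [+-+] → (2.36476, -1.1198, -0.3514)–(2.8286, 0, -0.3514)  len=1.2121

Chained into 2 loop(s):
  loop 1: 16 segments, perimeter = 13.0505
  loop 2: 16 segments, perimeter = 17.3193
Total perimeter = 30.370

loops=2 perimeter=30.370


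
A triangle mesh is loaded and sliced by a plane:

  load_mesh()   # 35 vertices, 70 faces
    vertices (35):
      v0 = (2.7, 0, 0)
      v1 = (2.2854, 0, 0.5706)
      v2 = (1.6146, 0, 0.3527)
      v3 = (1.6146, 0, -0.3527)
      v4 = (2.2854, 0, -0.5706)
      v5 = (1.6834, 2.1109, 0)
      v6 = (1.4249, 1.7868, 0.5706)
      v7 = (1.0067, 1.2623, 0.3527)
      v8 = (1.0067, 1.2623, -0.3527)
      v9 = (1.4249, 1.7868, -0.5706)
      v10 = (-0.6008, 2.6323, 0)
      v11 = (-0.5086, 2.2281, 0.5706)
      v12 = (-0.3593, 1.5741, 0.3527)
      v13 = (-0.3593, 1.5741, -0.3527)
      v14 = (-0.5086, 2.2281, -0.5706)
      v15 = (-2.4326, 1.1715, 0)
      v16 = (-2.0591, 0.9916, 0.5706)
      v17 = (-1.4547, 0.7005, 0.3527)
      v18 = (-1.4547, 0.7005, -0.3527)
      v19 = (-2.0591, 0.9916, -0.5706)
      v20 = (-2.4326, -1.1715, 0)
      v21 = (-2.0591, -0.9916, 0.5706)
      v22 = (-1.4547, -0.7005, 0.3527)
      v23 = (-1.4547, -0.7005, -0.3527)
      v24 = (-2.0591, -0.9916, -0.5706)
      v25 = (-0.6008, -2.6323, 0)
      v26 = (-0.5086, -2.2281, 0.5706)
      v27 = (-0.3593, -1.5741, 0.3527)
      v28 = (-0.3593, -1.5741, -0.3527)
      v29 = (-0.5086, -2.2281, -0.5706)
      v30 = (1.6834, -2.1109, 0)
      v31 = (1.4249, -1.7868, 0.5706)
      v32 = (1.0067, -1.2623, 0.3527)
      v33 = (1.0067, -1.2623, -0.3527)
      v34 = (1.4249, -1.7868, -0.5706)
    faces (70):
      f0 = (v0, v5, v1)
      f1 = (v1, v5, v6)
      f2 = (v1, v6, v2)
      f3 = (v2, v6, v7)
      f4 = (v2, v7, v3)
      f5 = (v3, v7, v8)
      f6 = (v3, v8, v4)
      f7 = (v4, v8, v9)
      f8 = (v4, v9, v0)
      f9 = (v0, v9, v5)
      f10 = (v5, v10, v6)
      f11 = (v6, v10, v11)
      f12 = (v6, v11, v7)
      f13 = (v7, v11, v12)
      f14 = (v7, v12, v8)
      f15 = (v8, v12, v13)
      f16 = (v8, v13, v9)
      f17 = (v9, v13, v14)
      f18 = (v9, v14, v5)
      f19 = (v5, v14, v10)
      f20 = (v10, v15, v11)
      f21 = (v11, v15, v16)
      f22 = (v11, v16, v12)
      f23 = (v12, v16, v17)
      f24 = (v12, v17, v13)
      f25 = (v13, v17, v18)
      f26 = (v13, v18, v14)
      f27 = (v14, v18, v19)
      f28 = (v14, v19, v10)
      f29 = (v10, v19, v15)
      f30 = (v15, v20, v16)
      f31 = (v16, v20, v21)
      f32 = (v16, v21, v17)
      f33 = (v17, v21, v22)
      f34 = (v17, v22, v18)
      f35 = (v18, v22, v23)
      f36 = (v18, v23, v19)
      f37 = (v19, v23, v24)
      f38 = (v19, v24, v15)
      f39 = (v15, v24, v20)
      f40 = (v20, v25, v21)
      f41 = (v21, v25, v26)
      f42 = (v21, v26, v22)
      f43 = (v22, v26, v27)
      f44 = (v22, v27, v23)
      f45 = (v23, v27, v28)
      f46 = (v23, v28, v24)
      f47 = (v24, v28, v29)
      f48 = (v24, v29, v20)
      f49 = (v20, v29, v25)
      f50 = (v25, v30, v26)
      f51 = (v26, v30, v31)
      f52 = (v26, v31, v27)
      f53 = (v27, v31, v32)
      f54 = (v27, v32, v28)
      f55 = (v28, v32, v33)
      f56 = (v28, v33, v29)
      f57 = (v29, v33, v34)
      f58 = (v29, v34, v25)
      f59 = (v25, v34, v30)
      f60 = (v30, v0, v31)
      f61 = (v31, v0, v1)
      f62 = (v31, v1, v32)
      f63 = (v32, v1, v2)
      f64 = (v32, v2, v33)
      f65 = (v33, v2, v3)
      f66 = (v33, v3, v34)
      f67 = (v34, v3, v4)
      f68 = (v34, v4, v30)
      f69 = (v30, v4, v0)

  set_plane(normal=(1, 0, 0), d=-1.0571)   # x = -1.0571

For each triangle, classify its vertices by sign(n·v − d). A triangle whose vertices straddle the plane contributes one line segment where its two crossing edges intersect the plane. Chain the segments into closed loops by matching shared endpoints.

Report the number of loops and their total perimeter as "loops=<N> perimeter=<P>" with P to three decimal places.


loops=2 perimeter=7.600

Straddling triangles (20 of 70):
  (v10,v15,v11) [+-+] → (-1.0571, 2.26842, 0)–(-1.0571, 1.92688, 0.407932)  len=0.5320
  (v11,v15,v16) [+--] → (-1.0571, 1.92688, 0.407932)–(-1.0571, 1.79068, 0.5706)  len=0.2122
  (v11,v16,v12) [+-+] → (-1.0571, 1.79068, 0.5706)–(-1.0571, 1.33497, 0.442152)  len=0.4735
  (v12,v16,v17) [+--] → (-1.0571, 1.33497, 0.442152)–(-1.0571, 1.01759, 0.3527)  len=0.3297
  (v12,v17,v13) [+-+] → (-1.0571, 1.01759, 0.3527)–(-1.0571, 1.01759, 0.0966592)  len=0.2560
  (v13,v17,v18) [+--] → (-1.0571, 1.01759, 0.0966592)–(-1.0571, 1.01759, -0.3527)  len=0.4494
  (v13,v18,v14) [+-+] → (-1.0571, 1.01759, -0.3527)–(-1.0571, 1.34248, -0.444273)  len=0.3375
  (v14,v18,v19) [+--] → (-1.0571, 1.34248, -0.444273)–(-1.0571, 1.79068, -0.5706)  len=0.4657
  (v14,v19,v10) [+-+] → (-1.0571, 1.79068, -0.5706)–(-1.0571, 2.11893, -0.17854)  len=0.5113
  (v10,v19,v15) [+--] → (-1.0571, 2.11893, -0.17854)–(-1.0571, 2.26842, 0)  len=0.2329
  (v20,v25,v21) [-+-] → (-1.0571, -2.26842, 0)–(-1.0571, -2.11893, 0.17854)  len=0.2329
  (v21,v25,v26) [-++] → (-1.0571, -2.11893, 0.17854)–(-1.0571, -1.79068, 0.5706)  len=0.5113
  (v21,v26,v22) [-+-] → (-1.0571, -1.79068, 0.5706)–(-1.0571, -1.34248, 0.444273)  len=0.4657
  (v22,v26,v27) [-++] → (-1.0571, -1.34248, 0.444273)–(-1.0571, -1.01759, 0.3527)  len=0.3375
  (v22,v27,v23) [-+-] → (-1.0571, -1.01759, 0.3527)–(-1.0571, -1.01759, -0.0966592)  len=0.4494
  (v23,v27,v28) [-++] → (-1.0571, -1.01759, -0.0966592)–(-1.0571, -1.01759, -0.3527)  len=0.2560
  (v23,v28,v24) [-+-] → (-1.0571, -1.01759, -0.3527)–(-1.0571, -1.33497, -0.442152)  len=0.3297
  (v24,v28,v29) [-++] → (-1.0571, -1.33497, -0.442152)–(-1.0571, -1.79068, -0.5706)  len=0.4735
  (v24,v29,v20) [-+-] → (-1.0571, -1.79068, -0.5706)–(-1.0571, -1.92688, -0.407932)  len=0.2122
  (v20,v29,v25) [-++] → (-1.0571, -1.92688, -0.407932)–(-1.0571, -2.26842, 0)  len=0.5320

Chained into 2 loop(s):
  loop 1: 10 segments, perimeter = 3.8002
  loop 2: 10 segments, perimeter = 3.8002
Total perimeter = 7.600


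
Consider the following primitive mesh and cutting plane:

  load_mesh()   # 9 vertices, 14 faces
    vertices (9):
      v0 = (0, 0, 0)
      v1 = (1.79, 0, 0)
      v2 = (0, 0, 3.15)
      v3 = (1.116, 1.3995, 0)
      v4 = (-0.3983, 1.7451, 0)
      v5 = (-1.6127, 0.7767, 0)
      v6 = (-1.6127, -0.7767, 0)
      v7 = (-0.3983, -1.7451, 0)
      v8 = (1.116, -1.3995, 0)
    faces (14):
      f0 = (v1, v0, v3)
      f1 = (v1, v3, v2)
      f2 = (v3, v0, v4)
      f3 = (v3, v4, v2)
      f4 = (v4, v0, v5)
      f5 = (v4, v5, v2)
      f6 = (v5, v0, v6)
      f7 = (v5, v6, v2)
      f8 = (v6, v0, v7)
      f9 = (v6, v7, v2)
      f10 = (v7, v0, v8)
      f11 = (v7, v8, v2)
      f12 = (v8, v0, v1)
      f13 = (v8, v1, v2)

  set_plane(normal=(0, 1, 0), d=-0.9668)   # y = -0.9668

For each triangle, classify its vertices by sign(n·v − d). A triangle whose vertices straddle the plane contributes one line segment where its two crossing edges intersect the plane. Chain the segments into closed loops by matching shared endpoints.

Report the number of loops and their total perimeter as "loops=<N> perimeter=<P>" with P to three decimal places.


Straddling triangles (6 of 14):
  (v6,v0,v7) [++-] → (-0.220662, -0.9668, 0)–(-1.37431, -0.9668, 0)  len=1.1536
  (v6,v7,v2) [+-+] → (-1.37431, -0.9668, 0)–(-0.220662, -0.9668, 1.40487)  len=1.8178
  (v7,v0,v8) [-+-] → (-0.220662, -0.9668, 0)–(0.770953, -0.9668, 0)  len=0.9916
  (v7,v8,v2) [--+] → (0.770953, -0.9668, 0.973923)–(-0.220662, -0.9668, 1.40487)  len=1.0812
  (v8,v0,v1) [-++] → (0.770953, -0.9668, 0)–(1.32439, -0.9668, 0)  len=0.5534
  (v8,v1,v2) [-++] → (1.32439, -0.9668, 0)–(0.770953, -0.9668, 0.973923)  len=1.1202

Chained into 1 loop(s):
  loop 1: 6 segments, perimeter = 6.7179
Total perimeter = 6.718

loops=1 perimeter=6.718


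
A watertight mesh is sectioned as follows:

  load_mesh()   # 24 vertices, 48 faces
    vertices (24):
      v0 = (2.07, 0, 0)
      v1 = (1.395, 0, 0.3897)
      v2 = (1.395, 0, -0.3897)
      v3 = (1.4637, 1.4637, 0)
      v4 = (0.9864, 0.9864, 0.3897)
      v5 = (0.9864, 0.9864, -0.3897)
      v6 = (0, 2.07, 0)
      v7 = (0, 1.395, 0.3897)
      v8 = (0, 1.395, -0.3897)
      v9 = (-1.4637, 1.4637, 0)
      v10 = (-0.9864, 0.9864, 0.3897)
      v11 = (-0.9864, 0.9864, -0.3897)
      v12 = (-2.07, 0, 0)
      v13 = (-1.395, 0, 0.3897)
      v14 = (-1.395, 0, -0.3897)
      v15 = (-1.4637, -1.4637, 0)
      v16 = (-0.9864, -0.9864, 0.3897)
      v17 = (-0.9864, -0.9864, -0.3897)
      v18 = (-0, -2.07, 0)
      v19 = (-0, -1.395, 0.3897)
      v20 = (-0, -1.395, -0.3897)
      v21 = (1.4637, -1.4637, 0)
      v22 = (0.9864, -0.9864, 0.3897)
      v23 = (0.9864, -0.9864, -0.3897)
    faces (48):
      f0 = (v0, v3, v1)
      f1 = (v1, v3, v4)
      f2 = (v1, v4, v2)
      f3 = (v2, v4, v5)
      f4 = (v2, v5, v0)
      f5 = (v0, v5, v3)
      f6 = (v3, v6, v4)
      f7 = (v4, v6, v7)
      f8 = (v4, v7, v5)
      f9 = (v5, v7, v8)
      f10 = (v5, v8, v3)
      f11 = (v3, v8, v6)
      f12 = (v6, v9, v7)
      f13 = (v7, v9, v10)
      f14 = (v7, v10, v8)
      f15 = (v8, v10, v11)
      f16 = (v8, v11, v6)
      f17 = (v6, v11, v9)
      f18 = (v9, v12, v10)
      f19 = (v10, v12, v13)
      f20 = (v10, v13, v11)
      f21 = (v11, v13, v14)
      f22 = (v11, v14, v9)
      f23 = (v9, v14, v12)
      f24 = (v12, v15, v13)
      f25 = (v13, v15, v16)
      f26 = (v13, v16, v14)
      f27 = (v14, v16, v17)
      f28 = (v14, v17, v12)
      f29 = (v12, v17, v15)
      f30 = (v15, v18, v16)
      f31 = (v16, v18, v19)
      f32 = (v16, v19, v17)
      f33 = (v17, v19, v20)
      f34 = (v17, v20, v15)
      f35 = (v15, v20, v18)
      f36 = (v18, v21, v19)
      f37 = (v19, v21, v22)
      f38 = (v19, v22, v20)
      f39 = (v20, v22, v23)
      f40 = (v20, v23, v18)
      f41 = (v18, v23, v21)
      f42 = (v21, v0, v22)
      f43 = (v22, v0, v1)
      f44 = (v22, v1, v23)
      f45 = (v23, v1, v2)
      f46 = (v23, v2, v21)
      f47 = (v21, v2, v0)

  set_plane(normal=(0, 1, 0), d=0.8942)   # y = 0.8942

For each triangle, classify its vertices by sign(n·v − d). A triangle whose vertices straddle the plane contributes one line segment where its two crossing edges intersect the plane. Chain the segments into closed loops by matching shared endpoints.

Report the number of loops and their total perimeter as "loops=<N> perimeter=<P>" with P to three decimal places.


loops=2 perimeter=4.676

Straddling triangles (12 of 48):
  (v0,v3,v1) [-+-] → (1.6996, 0.8942, 0)–(1.43697, 0.8942, 0.151625)  len=0.3033
  (v1,v3,v4) [-++] → (1.43697, 0.8942, 0.151625)–(1.02459, 0.8942, 0.3897)  len=0.4762
  (v1,v4,v2) [-+-] → (1.02459, 0.8942, 0.3897)–(1.02459, 0.8942, 0.316849)  len=0.0729
  (v2,v4,v5) [-++] → (1.02459, 0.8942, 0.316849)–(1.02459, 0.8942, -0.3897)  len=0.7065
  (v2,v5,v0) [-+-] → (1.02459, 0.8942, -0.3897)–(1.08769, 0.8942, -0.353274)  len=0.0729
  (v0,v5,v3) [-++] → (1.08769, 0.8942, -0.353274)–(1.6996, 0.8942, 0)  len=0.7066
  (v9,v12,v10) [+-+] → (-1.6996, 0.8942, 0)–(-1.08769, 0.8942, 0.353274)  len=0.7066
  (v10,v12,v13) [+--] → (-1.08769, 0.8942, 0.353274)–(-1.02459, 0.8942, 0.3897)  len=0.0729
  (v10,v13,v11) [+-+] → (-1.02459, 0.8942, 0.3897)–(-1.02459, 0.8942, -0.316849)  len=0.7065
  (v11,v13,v14) [+--] → (-1.02459, 0.8942, -0.316849)–(-1.02459, 0.8942, -0.3897)  len=0.0729
  (v11,v14,v9) [+-+] → (-1.02459, 0.8942, -0.3897)–(-1.43697, 0.8942, -0.151625)  len=0.4762
  (v9,v14,v12) [+--] → (-1.43697, 0.8942, -0.151625)–(-1.6996, 0.8942, 0)  len=0.3033

Chained into 2 loop(s):
  loop 1: 6 segments, perimeter = 2.3382
  loop 2: 6 segments, perimeter = 2.3382
Total perimeter = 4.676


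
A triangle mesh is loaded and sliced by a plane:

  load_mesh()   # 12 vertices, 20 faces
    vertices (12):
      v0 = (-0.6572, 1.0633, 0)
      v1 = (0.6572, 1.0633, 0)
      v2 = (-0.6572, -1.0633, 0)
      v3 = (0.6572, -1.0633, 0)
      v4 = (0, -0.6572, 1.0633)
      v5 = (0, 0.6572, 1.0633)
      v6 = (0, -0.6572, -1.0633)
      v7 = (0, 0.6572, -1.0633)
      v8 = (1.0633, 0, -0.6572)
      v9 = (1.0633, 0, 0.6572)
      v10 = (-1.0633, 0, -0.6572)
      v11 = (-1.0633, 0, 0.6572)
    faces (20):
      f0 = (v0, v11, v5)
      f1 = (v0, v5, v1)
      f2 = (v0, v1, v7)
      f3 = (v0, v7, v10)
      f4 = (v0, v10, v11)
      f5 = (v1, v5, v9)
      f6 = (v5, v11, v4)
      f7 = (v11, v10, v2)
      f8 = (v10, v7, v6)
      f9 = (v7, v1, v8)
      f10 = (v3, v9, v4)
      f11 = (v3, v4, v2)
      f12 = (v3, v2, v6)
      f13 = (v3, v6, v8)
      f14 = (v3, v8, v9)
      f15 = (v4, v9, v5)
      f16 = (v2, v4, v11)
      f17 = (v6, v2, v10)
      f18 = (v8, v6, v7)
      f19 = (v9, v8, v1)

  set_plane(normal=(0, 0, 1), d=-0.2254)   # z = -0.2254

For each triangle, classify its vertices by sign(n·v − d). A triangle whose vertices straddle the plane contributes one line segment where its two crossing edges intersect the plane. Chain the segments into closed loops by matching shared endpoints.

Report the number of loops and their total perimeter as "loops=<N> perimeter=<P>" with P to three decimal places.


loops=1 perimeter=6.639

Straddling triangles (10 of 20):
  (v0,v1,v7) [++-] → (0.517886, 0.977214, -0.2254)–(-0.517886, 0.977214, -0.2254)  len=1.0358
  (v0,v7,v10) [+--] → (-0.517886, 0.977214, -0.2254)–(-0.79648, 0.69862, -0.2254)  len=0.3940
  (v0,v10,v11) [+-+] → (-0.79648, 0.69862, -0.2254)–(-1.0633, 0, -0.2254)  len=0.7478
  (v11,v10,v2) [+-+] → (-1.0633, 0, -0.2254)–(-0.79648, -0.69862, -0.2254)  len=0.7478
  (v7,v1,v8) [-+-] → (0.517886, 0.977214, -0.2254)–(0.79648, 0.69862, -0.2254)  len=0.3940
  (v3,v2,v6) [++-] → (-0.517886, -0.977214, -0.2254)–(0.517886, -0.977214, -0.2254)  len=1.0358
  (v3,v6,v8) [+--] → (0.517886, -0.977214, -0.2254)–(0.79648, -0.69862, -0.2254)  len=0.3940
  (v3,v8,v9) [+-+] → (0.79648, -0.69862, -0.2254)–(1.0633, 0, -0.2254)  len=0.7478
  (v6,v2,v10) [-+-] → (-0.517886, -0.977214, -0.2254)–(-0.79648, -0.69862, -0.2254)  len=0.3940
  (v9,v8,v1) [+-+] → (1.0633, 0, -0.2254)–(0.79648, 0.69862, -0.2254)  len=0.7478

Chained into 1 loop(s):
  loop 1: 10 segments, perimeter = 6.6389
Total perimeter = 6.639


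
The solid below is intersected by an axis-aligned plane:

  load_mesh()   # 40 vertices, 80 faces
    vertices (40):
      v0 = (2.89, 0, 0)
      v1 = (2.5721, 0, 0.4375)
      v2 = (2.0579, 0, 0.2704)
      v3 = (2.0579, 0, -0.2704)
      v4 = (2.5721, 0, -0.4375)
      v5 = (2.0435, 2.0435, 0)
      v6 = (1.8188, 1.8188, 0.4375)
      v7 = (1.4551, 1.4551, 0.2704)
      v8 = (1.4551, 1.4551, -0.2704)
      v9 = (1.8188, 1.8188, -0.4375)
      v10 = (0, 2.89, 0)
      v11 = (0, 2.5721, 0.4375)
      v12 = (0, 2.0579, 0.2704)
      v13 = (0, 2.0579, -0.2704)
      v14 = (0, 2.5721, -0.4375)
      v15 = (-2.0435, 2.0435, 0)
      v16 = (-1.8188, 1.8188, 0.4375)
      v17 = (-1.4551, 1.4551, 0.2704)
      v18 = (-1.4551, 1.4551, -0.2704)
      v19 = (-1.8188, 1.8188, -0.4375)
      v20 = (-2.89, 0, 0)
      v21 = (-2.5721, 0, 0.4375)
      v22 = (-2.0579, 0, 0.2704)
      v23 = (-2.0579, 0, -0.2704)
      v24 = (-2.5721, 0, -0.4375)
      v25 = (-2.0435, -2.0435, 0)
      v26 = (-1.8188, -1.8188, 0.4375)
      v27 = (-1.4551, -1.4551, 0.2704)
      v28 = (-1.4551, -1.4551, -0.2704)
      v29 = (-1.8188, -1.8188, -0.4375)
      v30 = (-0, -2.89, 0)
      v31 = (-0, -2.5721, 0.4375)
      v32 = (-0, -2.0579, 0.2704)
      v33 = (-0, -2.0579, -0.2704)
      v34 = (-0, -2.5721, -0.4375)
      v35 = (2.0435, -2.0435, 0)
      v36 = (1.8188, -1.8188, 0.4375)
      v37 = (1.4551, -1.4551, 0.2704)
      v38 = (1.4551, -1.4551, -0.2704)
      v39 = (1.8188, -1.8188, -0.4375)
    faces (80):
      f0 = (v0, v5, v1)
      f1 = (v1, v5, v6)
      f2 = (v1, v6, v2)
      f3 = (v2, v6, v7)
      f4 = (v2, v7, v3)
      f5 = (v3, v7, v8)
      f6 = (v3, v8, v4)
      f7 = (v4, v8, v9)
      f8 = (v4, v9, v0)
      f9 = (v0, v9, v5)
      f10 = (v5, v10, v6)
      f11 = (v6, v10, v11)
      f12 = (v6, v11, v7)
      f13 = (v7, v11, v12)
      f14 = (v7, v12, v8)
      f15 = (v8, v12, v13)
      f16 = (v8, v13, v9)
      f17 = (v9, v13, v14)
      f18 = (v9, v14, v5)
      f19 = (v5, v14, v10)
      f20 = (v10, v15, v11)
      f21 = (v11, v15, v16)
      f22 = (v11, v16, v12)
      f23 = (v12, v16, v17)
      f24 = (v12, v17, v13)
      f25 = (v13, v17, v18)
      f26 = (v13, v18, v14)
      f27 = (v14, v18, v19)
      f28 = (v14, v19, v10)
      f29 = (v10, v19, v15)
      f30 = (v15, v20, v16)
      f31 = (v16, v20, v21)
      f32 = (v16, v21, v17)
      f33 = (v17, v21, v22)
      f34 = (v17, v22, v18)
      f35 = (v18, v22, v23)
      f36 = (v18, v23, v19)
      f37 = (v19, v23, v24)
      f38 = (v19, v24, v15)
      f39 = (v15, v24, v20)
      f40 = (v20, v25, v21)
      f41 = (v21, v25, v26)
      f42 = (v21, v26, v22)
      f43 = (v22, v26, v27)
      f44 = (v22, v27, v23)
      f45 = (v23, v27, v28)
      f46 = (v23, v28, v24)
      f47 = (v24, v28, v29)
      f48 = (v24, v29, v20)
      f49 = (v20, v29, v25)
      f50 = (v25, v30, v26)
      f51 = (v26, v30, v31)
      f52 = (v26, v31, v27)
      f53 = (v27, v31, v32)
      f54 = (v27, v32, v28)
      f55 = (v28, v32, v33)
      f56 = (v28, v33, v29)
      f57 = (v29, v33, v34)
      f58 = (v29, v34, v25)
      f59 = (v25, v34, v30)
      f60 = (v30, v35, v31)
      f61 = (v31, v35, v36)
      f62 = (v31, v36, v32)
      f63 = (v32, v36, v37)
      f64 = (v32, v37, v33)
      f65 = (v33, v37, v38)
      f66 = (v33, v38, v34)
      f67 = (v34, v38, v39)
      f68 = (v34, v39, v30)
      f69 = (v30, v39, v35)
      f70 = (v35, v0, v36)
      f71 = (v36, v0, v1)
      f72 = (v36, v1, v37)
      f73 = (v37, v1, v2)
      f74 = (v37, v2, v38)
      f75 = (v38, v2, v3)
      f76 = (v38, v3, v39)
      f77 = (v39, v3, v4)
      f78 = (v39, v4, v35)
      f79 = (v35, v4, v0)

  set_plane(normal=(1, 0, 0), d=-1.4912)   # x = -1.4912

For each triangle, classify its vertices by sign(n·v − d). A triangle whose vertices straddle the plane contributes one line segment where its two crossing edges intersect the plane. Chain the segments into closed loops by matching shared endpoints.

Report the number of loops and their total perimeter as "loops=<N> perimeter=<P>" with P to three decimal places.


loops=2 perimeter=5.690

Straddling triangles (24 of 80):
  (v10,v15,v11) [+-+] → (-1.4912, 2.27228, 0)–(-1.4912, 2.18637, 0.118244)  len=0.1462
  (v11,v15,v16) [+--] → (-1.4912, 2.18637, 0.118244)–(-1.4912, 1.95448, 0.4375)  len=0.3946
  (v11,v16,v12) [+-+] → (-1.4912, 1.95448, 0.4375)–(-1.4912, 1.86187, 0.407402)  len=0.0974
  (v12,v16,v17) [+-+] → (-1.4912, 1.86187, 0.407402)–(-1.4912, 1.4912, 0.286986)  len=0.3897
  (v14,v18,v19) [++-] → (-1.4912, 1.4912, -0.286986)–(-1.4912, 1.95448, -0.4375)  len=0.4871
  (v14,v19,v10) [+-+] → (-1.4912, 1.95448, -0.4375)–(-1.4912, 2.01174, -0.358698)  len=0.0974
  (v10,v19,v15) [+--] → (-1.4912, 2.01174, -0.358698)–(-1.4912, 2.27228, 0)  len=0.4433
  (v16,v21,v17) [--+] → (-1.4912, 1.40807, 0.2758)–(-1.4912, 1.4912, 0.286986)  len=0.0839
  (v17,v21,v22) [+--] → (-1.4912, 1.40807, 0.2758)–(-1.4912, 1.36796, 0.2704)  len=0.0405
  (v17,v22,v18) [+-+] → (-1.4912, 1.36796, 0.2704)–(-1.4912, 1.36796, -0.238013)  len=0.5084
  (v18,v22,v23) [+--] → (-1.4912, 1.36796, -0.238013)–(-1.4912, 1.36796, -0.2704)  len=0.0324
  (v18,v23,v19) [+--] → (-1.4912, 1.36796, -0.2704)–(-1.4912, 1.4912, -0.286986)  len=0.1244
  (v22,v26,v27) [--+] → (-1.4912, -1.4912, 0.286986)–(-1.4912, -1.36796, 0.2704)  len=0.1244
  (v22,v27,v23) [-+-] → (-1.4912, -1.36796, 0.2704)–(-1.4912, -1.36796, 0.238013)  len=0.0324
  (v23,v27,v28) [-++] → (-1.4912, -1.36796, 0.238013)–(-1.4912, -1.36796, -0.2704)  len=0.5084
  (v23,v28,v24) [-+-] → (-1.4912, -1.36796, -0.2704)–(-1.4912, -1.40807, -0.2758)  len=0.0405
  (v24,v28,v29) [-+-] → (-1.4912, -1.40807, -0.2758)–(-1.4912, -1.4912, -0.286986)  len=0.0839
  (v25,v30,v26) [-+-] → (-1.4912, -2.27228, 0)–(-1.4912, -2.01174, 0.358698)  len=0.4433
  (v26,v30,v31) [-++] → (-1.4912, -2.01174, 0.358698)–(-1.4912, -1.95448, 0.4375)  len=0.0974
  (v26,v31,v27) [-++] → (-1.4912, -1.95448, 0.4375)–(-1.4912, -1.4912, 0.286986)  len=0.4871
  (v28,v33,v29) [++-] → (-1.4912, -1.86187, -0.407402)–(-1.4912, -1.4912, -0.286986)  len=0.3897
  (v29,v33,v34) [-++] → (-1.4912, -1.86187, -0.407402)–(-1.4912, -1.95448, -0.4375)  len=0.0974
  (v29,v34,v25) [-+-] → (-1.4912, -1.95448, -0.4375)–(-1.4912, -2.18637, -0.118244)  len=0.3946
  (v25,v34,v30) [-++] → (-1.4912, -2.18637, -0.118244)–(-1.4912, -2.27228, 0)  len=0.1462

Chained into 2 loop(s):
  loop 1: 12 segments, perimeter = 2.8452
  loop 2: 12 segments, perimeter = 2.8452
Total perimeter = 5.690
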